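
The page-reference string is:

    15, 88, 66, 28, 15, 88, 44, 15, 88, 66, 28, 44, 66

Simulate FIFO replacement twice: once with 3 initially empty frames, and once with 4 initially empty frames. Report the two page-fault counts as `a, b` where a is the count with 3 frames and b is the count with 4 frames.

3 frames: F F F F F F F . . F F . . → 9 faults.
4 frames: F F F F . . F F F F F F . → 10 faults.
10 > 9: adding a frame increased faults — Belady's anomaly.

9, 10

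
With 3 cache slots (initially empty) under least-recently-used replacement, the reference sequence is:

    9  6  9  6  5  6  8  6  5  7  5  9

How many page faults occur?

9 -> fault, frames {9}
6 -> fault, frames {9,6}
9 -> hit
6 -> hit
5 -> fault, frames {9,6,5}
6 -> hit
8 -> fault, evict 9, frames {5,6,8}
6 -> hit
5 -> hit
7 -> fault, evict 8, frames {6,5,7}
5 -> hit
9 -> fault, evict 6, frames {7,5,9}
Page faults: 6.

6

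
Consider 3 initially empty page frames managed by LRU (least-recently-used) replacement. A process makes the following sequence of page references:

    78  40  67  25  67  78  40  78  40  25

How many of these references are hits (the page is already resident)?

3

78 → fault, frames [78]
40 → fault, frames [78, 40]
67 → fault, frames [78, 40, 67]
25 → fault, evict 78, frames [40, 67, 25]
67 → hit
78 → fault, evict 40, frames [25, 67, 78]
40 → fault, evict 25, frames [67, 78, 40]
78 → hit
40 → hit
25 → fault, evict 67, frames [78, 40, 25]
Hits: 3.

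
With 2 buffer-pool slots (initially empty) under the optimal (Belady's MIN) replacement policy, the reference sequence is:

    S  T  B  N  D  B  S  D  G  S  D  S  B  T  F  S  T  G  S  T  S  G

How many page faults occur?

S → miss, frames [S]
T → miss, frames [S, T]
B → miss, evict T, frames [S, B]
N → miss, evict S, frames [B, N]
D → miss, evict N, frames [B, D]
B → hit
S → miss, evict B, frames [D, S]
D → hit
G → miss, evict D, frames [S, G]
S → hit
D → miss, evict G, frames [S, D]
S → hit
B → miss, evict D, frames [S, B]
T → miss, evict B, frames [S, T]
F → miss, evict T, frames [S, F]
S → hit
T → miss, evict F, frames [S, T]
G → miss, evict T, frames [S, G]
S → hit
T → miss, evict G, frames [S, T]
S → hit
G → miss, evict T, frames [S, G]
Page faults: 15.

15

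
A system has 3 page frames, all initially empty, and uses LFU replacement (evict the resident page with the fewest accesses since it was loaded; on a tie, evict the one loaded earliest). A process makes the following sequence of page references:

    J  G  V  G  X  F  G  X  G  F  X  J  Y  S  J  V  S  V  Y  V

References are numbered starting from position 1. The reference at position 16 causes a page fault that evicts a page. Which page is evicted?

J

pos 1: J → fault, frames {J}
pos 2: G → fault, frames {J,G}
pos 3: V → fault, frames {J,G,V}
pos 4: G → hit
pos 5: X → fault, evict J, frames {G,V,X}
pos 6: F → fault, evict V, frames {G,X,F}
pos 7: G → hit
pos 8: X → hit
pos 9: G → hit
pos 10: F → hit
pos 11: X → hit
pos 12: J → fault, evict F, frames {G,X,J}
pos 13: Y → fault, evict J, frames {G,X,Y}
pos 14: S → fault, evict Y, frames {G,X,S}
pos 15: J → fault, evict S, frames {G,X,J}
pos 16: V → fault, evict J, frames {G,X,V}
At position 16, page J is evicted.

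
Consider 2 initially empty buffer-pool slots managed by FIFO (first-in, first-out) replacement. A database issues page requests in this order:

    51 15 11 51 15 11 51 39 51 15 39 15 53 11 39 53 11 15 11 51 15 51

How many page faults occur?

51 -> fault, frames [51]
15 -> fault, frames [51, 15]
11 -> fault, evict 51, frames [15, 11]
51 -> fault, evict 15, frames [11, 51]
15 -> fault, evict 11, frames [51, 15]
11 -> fault, evict 51, frames [15, 11]
51 -> fault, evict 15, frames [11, 51]
39 -> fault, evict 11, frames [51, 39]
51 -> hit
15 -> fault, evict 51, frames [39, 15]
39 -> hit
15 -> hit
53 -> fault, evict 39, frames [15, 53]
11 -> fault, evict 15, frames [53, 11]
39 -> fault, evict 53, frames [11, 39]
53 -> fault, evict 11, frames [39, 53]
11 -> fault, evict 39, frames [53, 11]
15 -> fault, evict 53, frames [11, 15]
11 -> hit
51 -> fault, evict 11, frames [15, 51]
15 -> hit
51 -> hit
Page faults: 16.

16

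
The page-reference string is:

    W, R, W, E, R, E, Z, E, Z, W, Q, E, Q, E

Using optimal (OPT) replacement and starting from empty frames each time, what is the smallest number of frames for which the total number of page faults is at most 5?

3

f=1: 14 faults
f=2: 6 faults
f=3: 5 faults
f=4: 5 faults
f=5: 5 faults
Smallest f with faults ≤ 5 is 3.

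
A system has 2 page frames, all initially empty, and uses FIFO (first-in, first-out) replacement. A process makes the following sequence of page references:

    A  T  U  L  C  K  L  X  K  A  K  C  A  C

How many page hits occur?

3

A → miss, frames [A]
T → miss, frames [A, T]
U → miss, evict A, frames [T, U]
L → miss, evict T, frames [U, L]
C → miss, evict U, frames [L, C]
K → miss, evict L, frames [C, K]
L → miss, evict C, frames [K, L]
X → miss, evict K, frames [L, X]
K → miss, evict L, frames [X, K]
A → miss, evict X, frames [K, A]
K → hit
C → miss, evict K, frames [A, C]
A → hit
C → hit
Hits: 3.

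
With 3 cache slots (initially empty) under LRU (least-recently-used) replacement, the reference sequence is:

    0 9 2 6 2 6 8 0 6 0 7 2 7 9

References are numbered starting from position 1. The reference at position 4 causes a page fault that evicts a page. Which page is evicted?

0

pos 1: 0: miss, frames [0]
pos 2: 9: miss, frames [0, 9]
pos 3: 2: miss, frames [0, 9, 2]
pos 4: 6: miss, evict 0, frames [9, 2, 6]
At position 4, page 0 is evicted.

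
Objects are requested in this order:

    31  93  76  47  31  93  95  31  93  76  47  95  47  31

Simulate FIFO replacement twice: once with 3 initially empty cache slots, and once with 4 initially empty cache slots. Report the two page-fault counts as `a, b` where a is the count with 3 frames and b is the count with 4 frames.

10, 11

3 frames: F F F F F F F . . F F . . F → 10 faults.
4 frames: F F F F . . F F F F F F . F → 11 faults.
11 > 10: adding a frame increased faults — Belady's anomaly.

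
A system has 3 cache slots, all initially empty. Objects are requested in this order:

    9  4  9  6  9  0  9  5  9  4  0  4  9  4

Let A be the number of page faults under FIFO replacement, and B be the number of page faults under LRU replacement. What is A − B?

Under FIFO: F F . F . F F F . F F . F . → 9 faults.
Under LRU: F F . F . F . F . F F . . . → 7 faults.
A − B = 9 − 7 = 2.

2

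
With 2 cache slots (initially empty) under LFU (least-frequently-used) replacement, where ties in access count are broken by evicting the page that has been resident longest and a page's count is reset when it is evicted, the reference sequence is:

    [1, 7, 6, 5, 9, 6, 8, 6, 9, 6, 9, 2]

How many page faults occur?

9

1 → fault, frames (1)
7 → fault, frames (1 7)
6 → fault, evict 1, frames (7 6)
5 → fault, evict 7, frames (6 5)
9 → fault, evict 6, frames (5 9)
6 → fault, evict 5, frames (9 6)
8 → fault, evict 9, frames (6 8)
6 → hit
9 → fault, evict 8, frames (6 9)
6 → hit
9 → hit
2 → fault, evict 9, frames (6 2)
Page faults: 9.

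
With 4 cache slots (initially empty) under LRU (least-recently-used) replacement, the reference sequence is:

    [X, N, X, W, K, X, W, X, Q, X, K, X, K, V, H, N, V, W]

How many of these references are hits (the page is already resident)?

X: miss, frames [X]
N: miss, frames [X, N]
X: hit
W: miss, frames [N, X, W]
K: miss, frames [N, X, W, K]
X: hit
W: hit
X: hit
Q: miss, evict N, frames [K, W, X, Q]
X: hit
K: hit
X: hit
K: hit
V: miss, evict W, frames [Q, X, K, V]
H: miss, evict Q, frames [X, K, V, H]
N: miss, evict X, frames [K, V, H, N]
V: hit
W: miss, evict K, frames [H, N, V, W]
Hits: 9.

9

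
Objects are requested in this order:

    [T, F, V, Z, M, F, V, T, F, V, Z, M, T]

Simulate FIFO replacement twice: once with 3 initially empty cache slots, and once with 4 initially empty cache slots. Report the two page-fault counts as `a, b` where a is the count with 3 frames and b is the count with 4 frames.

3 frames: F F F F F F F F . . F F . → 10 faults.
4 frames: F F F F F . . F F F F F F → 11 faults.
11 > 10: adding a frame increased faults — Belady's anomaly.

10, 11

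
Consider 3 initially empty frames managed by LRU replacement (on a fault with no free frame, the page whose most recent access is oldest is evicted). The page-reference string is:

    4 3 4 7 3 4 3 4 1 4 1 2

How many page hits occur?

7

4 -> miss, frames [4]
3 -> miss, frames [4, 3]
4 -> hit
7 -> miss, frames [3, 4, 7]
3 -> hit
4 -> hit
3 -> hit
4 -> hit
1 -> miss, evict 7, frames [3, 4, 1]
4 -> hit
1 -> hit
2 -> miss, evict 3, frames [4, 1, 2]
Hits: 7.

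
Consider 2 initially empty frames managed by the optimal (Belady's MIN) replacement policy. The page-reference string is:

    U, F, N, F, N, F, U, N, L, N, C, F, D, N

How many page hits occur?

U: fault, frames [U]
F: fault, frames [U, F]
N: fault, evict U, frames [F, N]
F: hit
N: hit
F: hit
U: fault, evict F, frames [N, U]
N: hit
L: fault, evict U, frames [N, L]
N: hit
C: fault, evict L, frames [N, C]
F: fault, evict C, frames [N, F]
D: fault, evict F, frames [N, D]
N: hit
Hits: 6.

6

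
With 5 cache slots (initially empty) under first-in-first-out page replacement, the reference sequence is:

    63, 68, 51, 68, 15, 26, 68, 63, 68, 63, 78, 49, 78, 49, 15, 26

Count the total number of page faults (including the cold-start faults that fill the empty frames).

7

63 → miss, frames (63)
68 → miss, frames (63 68)
51 → miss, frames (63 68 51)
68 → hit
15 → miss, frames (63 68 51 15)
26 → miss, frames (63 68 51 15 26)
68 → hit
63 → hit
68 → hit
63 → hit
78 → miss, evict 63, frames (68 51 15 26 78)
49 → miss, evict 68, frames (51 15 26 78 49)
78 → hit
49 → hit
15 → hit
26 → hit
Page faults: 7.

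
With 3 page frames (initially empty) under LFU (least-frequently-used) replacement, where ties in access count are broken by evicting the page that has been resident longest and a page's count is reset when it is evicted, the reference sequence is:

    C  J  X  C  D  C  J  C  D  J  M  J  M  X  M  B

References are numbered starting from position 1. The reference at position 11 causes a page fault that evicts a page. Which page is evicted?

pos 1: C -> fault, frames [C]
pos 2: J -> fault, frames [C, J]
pos 3: X -> fault, frames [C, J, X]
pos 4: C -> hit
pos 5: D -> fault, evict J, frames [C, X, D]
pos 6: C -> hit
pos 7: J -> fault, evict X, frames [C, D, J]
pos 8: C -> hit
pos 9: D -> hit
pos 10: J -> hit
pos 11: M -> fault, evict D, frames [C, J, M]
At position 11, page D is evicted.

D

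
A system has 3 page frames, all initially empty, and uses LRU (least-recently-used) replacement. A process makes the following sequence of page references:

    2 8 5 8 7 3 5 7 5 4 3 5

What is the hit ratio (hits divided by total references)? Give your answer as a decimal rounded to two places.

0.33

2 -> miss, frames {2}
8 -> miss, frames {2,8}
5 -> miss, frames {2,8,5}
8 -> hit
7 -> miss, evict 2, frames {5,8,7}
3 -> miss, evict 5, frames {8,7,3}
5 -> miss, evict 8, frames {7,3,5}
7 -> hit
5 -> hit
4 -> miss, evict 3, frames {7,5,4}
3 -> miss, evict 7, frames {5,4,3}
5 -> hit
Hits: 4 of 12 references → 4/12 = 0.3333.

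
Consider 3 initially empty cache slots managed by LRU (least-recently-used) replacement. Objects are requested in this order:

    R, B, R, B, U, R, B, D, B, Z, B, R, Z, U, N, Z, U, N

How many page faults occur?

8

R → fault, frames [R]
B → fault, frames [R, B]
R → hit
B → hit
U → fault, frames [R, B, U]
R → hit
B → hit
D → fault, evict U, frames [R, B, D]
B → hit
Z → fault, evict R, frames [D, B, Z]
B → hit
R → fault, evict D, frames [Z, B, R]
Z → hit
U → fault, evict B, frames [R, Z, U]
N → fault, evict R, frames [Z, U, N]
Z → hit
U → hit
N → hit
Page faults: 8.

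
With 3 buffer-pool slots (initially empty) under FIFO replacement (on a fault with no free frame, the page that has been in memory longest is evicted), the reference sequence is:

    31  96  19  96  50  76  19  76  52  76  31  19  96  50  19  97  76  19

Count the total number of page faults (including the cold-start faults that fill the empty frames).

31 -> miss, frames {31}
96 -> miss, frames {31,96}
19 -> miss, frames {31,96,19}
96 -> hit
50 -> miss, evict 31, frames {96,19,50}
76 -> miss, evict 96, frames {19,50,76}
19 -> hit
76 -> hit
52 -> miss, evict 19, frames {50,76,52}
76 -> hit
31 -> miss, evict 50, frames {76,52,31}
19 -> miss, evict 76, frames {52,31,19}
96 -> miss, evict 52, frames {31,19,96}
50 -> miss, evict 31, frames {19,96,50}
19 -> hit
97 -> miss, evict 19, frames {96,50,97}
76 -> miss, evict 96, frames {50,97,76}
19 -> miss, evict 50, frames {97,76,19}
Page faults: 13.

13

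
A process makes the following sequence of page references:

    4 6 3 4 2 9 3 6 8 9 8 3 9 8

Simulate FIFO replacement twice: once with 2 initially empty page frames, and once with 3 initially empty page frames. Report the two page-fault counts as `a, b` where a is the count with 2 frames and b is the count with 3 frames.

2 frames: F F F F F F F F F F . F . F → 12 faults.
3 frames: F F F . F F . F F . . F F . → 9 faults.
9 < 12: adding a frame reduced faults, as is typical.

12, 9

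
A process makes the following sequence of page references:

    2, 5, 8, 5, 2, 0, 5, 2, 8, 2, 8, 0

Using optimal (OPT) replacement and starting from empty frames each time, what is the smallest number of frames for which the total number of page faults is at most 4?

4

f=1: 12 faults
f=2: 8 faults
f=3: 5 faults
f=4: 4 faults
Smallest f with faults ≤ 4 is 4.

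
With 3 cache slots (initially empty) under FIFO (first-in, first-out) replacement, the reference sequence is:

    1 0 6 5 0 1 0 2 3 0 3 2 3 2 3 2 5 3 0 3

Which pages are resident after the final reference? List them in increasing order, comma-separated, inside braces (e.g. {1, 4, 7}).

{0, 3, 5}

1 → fault, frames [1]
0 → fault, frames [1, 0]
6 → fault, frames [1, 0, 6]
5 → fault, evict 1, frames [0, 6, 5]
0 → hit
1 → fault, evict 0, frames [6, 5, 1]
0 → fault, evict 6, frames [5, 1, 0]
2 → fault, evict 5, frames [1, 0, 2]
3 → fault, evict 1, frames [0, 2, 3]
0 → hit
3 → hit
2 → hit
3 → hit
2 → hit
3 → hit
2 → hit
5 → fault, evict 0, frames [2, 3, 5]
3 → hit
0 → fault, evict 2, frames [3, 5, 0]
3 → hit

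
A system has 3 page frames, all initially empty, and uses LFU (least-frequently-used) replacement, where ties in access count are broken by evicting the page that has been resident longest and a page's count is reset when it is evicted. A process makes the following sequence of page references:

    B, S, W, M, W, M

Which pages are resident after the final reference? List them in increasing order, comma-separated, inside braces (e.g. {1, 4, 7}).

B: miss, frames (B)
S: miss, frames (B S)
W: miss, frames (B S W)
M: miss, evict B, frames (S W M)
W: hit
M: hit

{M, S, W}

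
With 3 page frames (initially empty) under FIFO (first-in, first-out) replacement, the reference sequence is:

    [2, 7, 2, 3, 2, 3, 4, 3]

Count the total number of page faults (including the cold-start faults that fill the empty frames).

2 -> fault, frames [2]
7 -> fault, frames [2, 7]
2 -> hit
3 -> fault, frames [2, 7, 3]
2 -> hit
3 -> hit
4 -> fault, evict 2, frames [7, 3, 4]
3 -> hit
Page faults: 4.

4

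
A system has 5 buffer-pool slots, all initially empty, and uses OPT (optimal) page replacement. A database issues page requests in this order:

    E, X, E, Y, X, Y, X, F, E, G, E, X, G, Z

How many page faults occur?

6

E -> fault, frames [E]
X -> fault, frames [E, X]
E -> hit
Y -> fault, frames [E, X, Y]
X -> hit
Y -> hit
X -> hit
F -> fault, frames [E, X, Y, F]
E -> hit
G -> fault, frames [E, X, Y, F, G]
E -> hit
X -> hit
G -> hit
Z -> fault, evict G, frames [E, X, Y, F, Z]
Page faults: 6.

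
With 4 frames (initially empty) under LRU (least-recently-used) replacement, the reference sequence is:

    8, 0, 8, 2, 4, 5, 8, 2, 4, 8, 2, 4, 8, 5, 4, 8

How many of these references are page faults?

5

8: fault, frames {8}
0: fault, frames {8,0}
8: hit
2: fault, frames {0,8,2}
4: fault, frames {0,8,2,4}
5: fault, evict 0, frames {8,2,4,5}
8: hit
2: hit
4: hit
8: hit
2: hit
4: hit
8: hit
5: hit
4: hit
8: hit
Page faults: 5.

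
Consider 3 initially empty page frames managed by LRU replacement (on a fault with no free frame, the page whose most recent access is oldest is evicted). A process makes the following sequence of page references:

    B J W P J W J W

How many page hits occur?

4

B -> miss, frames {B}
J -> miss, frames {B,J}
W -> miss, frames {B,J,W}
P -> miss, evict B, frames {J,W,P}
J -> hit
W -> hit
J -> hit
W -> hit
Hits: 4.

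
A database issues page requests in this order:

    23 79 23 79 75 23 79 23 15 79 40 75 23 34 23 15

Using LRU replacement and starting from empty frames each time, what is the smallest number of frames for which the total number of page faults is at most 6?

6

f=1: 16 faults
f=2: 12 faults
f=3: 9 faults
f=4: 9 faults
f=5: 7 faults
f=6: 6 faults
Smallest f with faults ≤ 6 is 6.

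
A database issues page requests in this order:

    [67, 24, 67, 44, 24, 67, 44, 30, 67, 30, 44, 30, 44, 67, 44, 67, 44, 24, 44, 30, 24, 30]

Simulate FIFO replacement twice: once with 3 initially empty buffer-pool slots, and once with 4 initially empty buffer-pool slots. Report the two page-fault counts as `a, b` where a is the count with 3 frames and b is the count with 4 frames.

8, 4

3 frames: F F . F . . . F F . . . . . . . . F F F . . → 8 faults.
4 frames: F F . F . . . F . . . . . . . . . . . . . . → 4 faults.
4 < 8: adding a frame reduced faults, as is typical.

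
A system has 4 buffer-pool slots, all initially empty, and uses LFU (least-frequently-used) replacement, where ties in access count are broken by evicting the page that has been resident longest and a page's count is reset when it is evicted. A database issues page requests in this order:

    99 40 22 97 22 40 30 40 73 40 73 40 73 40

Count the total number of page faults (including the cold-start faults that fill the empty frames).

6

99: fault, frames (99)
40: fault, frames (99 40)
22: fault, frames (99 40 22)
97: fault, frames (99 40 22 97)
22: hit
40: hit
30: fault, evict 99, frames (40 22 97 30)
40: hit
73: fault, evict 97, frames (40 22 30 73)
40: hit
73: hit
40: hit
73: hit
40: hit
Page faults: 6.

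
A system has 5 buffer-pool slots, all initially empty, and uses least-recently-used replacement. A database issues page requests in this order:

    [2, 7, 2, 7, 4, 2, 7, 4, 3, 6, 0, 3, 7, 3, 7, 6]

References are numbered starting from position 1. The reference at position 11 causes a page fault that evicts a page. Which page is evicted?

pos 1: 2 → miss, frames [2]
pos 2: 7 → miss, frames [2, 7]
pos 3: 2 → hit
pos 4: 7 → hit
pos 5: 4 → miss, frames [2, 7, 4]
pos 6: 2 → hit
pos 7: 7 → hit
pos 8: 4 → hit
pos 9: 3 → miss, frames [2, 7, 4, 3]
pos 10: 6 → miss, frames [2, 7, 4, 3, 6]
pos 11: 0 → miss, evict 2, frames [7, 4, 3, 6, 0]
At position 11, page 2 is evicted.

2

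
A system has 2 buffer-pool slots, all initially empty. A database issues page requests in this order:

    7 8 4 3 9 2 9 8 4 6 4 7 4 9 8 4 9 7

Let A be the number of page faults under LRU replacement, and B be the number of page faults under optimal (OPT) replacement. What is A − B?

1

Under LRU: F F F F F F . F F F . F . F F F F F → 15 faults.
Under OPT: F F F F F F . F F F . F . F F . F F → 14 faults.
A − B = 15 − 14 = 1.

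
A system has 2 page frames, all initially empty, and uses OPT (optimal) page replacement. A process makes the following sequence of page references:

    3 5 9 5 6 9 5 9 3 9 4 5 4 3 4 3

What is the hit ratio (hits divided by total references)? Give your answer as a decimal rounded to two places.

0.44

3 → miss, frames [3]
5 → miss, frames [3, 5]
9 → miss, evict 3, frames [5, 9]
5 → hit
6 → miss, evict 5, frames [9, 6]
9 → hit
5 → miss, evict 6, frames [9, 5]
9 → hit
3 → miss, evict 5, frames [9, 3]
9 → hit
4 → miss, evict 9, frames [3, 4]
5 → miss, evict 3, frames [4, 5]
4 → hit
3 → miss, evict 5, frames [4, 3]
4 → hit
3 → hit
Hits: 7 of 16 references → 7/16 = 0.4375.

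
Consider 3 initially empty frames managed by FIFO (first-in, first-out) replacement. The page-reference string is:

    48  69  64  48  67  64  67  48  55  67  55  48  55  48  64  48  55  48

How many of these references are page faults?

48 -> fault, frames {48}
69 -> fault, frames {48,69}
64 -> fault, frames {48,69,64}
48 -> hit
67 -> fault, evict 48, frames {69,64,67}
64 -> hit
67 -> hit
48 -> fault, evict 69, frames {64,67,48}
55 -> fault, evict 64, frames {67,48,55}
67 -> hit
55 -> hit
48 -> hit
55 -> hit
48 -> hit
64 -> fault, evict 67, frames {48,55,64}
48 -> hit
55 -> hit
48 -> hit
Page faults: 7.

7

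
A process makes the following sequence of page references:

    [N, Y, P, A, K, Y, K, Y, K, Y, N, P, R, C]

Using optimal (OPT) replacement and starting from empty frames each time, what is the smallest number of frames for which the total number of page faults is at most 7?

4

f=1: 14 faults
f=2: 9 faults
f=3: 8 faults
f=4: 7 faults
f=5: 7 faults
f=6: 7 faults
f=7: 7 faults
Smallest f with faults ≤ 7 is 4.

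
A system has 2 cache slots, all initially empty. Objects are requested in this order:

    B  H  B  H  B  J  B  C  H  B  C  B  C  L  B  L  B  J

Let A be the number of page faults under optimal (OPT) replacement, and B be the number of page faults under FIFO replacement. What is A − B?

Under OPT: F F . . . F . F F . F . . F . . . F → 8 faults.
Under FIFO: F F . . . F F F F F F . . F F . . F → 11 faults.
A − B = 8 − 11 = -3.

-3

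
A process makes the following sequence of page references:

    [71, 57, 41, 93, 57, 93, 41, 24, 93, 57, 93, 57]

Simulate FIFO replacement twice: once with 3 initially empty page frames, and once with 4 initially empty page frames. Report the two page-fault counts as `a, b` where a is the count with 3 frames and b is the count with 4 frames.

3 frames: F F F F . . . F . F . . → 6 faults.
4 frames: F F F F . . . F . . . . → 5 faults.
5 < 6: adding a frame reduced faults, as is typical.

6, 5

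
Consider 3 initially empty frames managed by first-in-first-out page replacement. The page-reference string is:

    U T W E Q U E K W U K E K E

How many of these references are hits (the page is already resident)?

U: fault, frames [U]
T: fault, frames [U, T]
W: fault, frames [U, T, W]
E: fault, evict U, frames [T, W, E]
Q: fault, evict T, frames [W, E, Q]
U: fault, evict W, frames [E, Q, U]
E: hit
K: fault, evict E, frames [Q, U, K]
W: fault, evict Q, frames [U, K, W]
U: hit
K: hit
E: fault, evict U, frames [K, W, E]
K: hit
E: hit
Hits: 5.

5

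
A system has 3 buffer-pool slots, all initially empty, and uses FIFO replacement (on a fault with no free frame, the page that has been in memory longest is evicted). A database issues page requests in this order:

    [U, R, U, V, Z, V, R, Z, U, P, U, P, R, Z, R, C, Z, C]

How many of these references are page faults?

U: fault, frames (U)
R: fault, frames (U R)
U: hit
V: fault, frames (U R V)
Z: fault, evict U, frames (R V Z)
V: hit
R: hit
Z: hit
U: fault, evict R, frames (V Z U)
P: fault, evict V, frames (Z U P)
U: hit
P: hit
R: fault, evict Z, frames (U P R)
Z: fault, evict U, frames (P R Z)
R: hit
C: fault, evict P, frames (R Z C)
Z: hit
C: hit
Page faults: 9.

9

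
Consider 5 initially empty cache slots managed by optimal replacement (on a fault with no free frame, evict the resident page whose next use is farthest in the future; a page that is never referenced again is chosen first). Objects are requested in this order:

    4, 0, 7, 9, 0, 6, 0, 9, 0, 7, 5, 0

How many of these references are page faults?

6

4 -> miss, frames [4]
0 -> miss, frames [4, 0]
7 -> miss, frames [4, 0, 7]
9 -> miss, frames [4, 0, 7, 9]
0 -> hit
6 -> miss, frames [4, 0, 7, 9, 6]
0 -> hit
9 -> hit
0 -> hit
7 -> hit
5 -> miss, evict 6, frames [4, 0, 7, 9, 5]
0 -> hit
Page faults: 6.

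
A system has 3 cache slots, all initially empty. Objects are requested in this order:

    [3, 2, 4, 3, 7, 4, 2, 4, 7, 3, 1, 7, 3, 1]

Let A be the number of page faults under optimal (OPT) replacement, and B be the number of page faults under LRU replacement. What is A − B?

Under OPT: F F F . F . . . . F F . . . → 6 faults.
Under LRU: F F F . F . F . . F F . . . → 7 faults.
A − B = 6 − 7 = -1.

-1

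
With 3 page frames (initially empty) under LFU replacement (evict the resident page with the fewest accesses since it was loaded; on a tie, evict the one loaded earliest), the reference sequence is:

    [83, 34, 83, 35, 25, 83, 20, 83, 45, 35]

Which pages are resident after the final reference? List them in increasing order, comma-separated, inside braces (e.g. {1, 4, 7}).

83: fault, frames [83]
34: fault, frames [83, 34]
83: hit
35: fault, frames [83, 34, 35]
25: fault, evict 34, frames [83, 35, 25]
83: hit
20: fault, evict 35, frames [83, 25, 20]
83: hit
45: fault, evict 25, frames [83, 20, 45]
35: fault, evict 20, frames [83, 45, 35]

{35, 45, 83}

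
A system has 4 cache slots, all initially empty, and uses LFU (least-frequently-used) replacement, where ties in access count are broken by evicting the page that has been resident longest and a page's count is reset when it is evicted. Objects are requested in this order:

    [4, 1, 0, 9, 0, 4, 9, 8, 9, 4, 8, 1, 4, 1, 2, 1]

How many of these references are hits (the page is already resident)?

4 → miss, frames {4}
1 → miss, frames {4,1}
0 → miss, frames {4,1,0}
9 → miss, frames {4,1,0,9}
0 → hit
4 → hit
9 → hit
8 → miss, evict 1, frames {4,0,9,8}
9 → hit
4 → hit
8 → hit
1 → miss, evict 0, frames {4,9,8,1}
4 → hit
1 → hit
2 → miss, evict 8, frames {4,9,1,2}
1 → hit
Hits: 9.

9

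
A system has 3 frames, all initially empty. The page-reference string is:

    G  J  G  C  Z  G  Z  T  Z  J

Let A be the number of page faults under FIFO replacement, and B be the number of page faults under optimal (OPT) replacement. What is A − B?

2

Under FIFO: F F . F F F . F . F → 7 faults.
Under OPT: F F . F F . . F . . → 5 faults.
A − B = 7 − 5 = 2.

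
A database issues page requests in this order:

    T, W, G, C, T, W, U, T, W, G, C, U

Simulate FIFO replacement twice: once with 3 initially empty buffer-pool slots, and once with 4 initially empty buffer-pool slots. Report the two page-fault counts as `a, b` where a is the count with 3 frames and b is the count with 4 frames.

3 frames: F F F F F F F . . F F . → 9 faults.
4 frames: F F F F . . F F F F F F → 10 faults.
10 > 9: adding a frame increased faults — Belady's anomaly.

9, 10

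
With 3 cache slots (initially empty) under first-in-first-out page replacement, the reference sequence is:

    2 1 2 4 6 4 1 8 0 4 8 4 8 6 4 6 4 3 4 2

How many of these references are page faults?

2: miss, frames {2}
1: miss, frames {2,1}
2: hit
4: miss, frames {2,1,4}
6: miss, evict 2, frames {1,4,6}
4: hit
1: hit
8: miss, evict 1, frames {4,6,8}
0: miss, evict 4, frames {6,8,0}
4: miss, evict 6, frames {8,0,4}
8: hit
4: hit
8: hit
6: miss, evict 8, frames {0,4,6}
4: hit
6: hit
4: hit
3: miss, evict 0, frames {4,6,3}
4: hit
2: miss, evict 4, frames {6,3,2}
Page faults: 10.

10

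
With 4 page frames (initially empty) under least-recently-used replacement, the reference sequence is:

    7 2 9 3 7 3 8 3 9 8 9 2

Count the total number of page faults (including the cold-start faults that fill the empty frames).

7 -> fault, frames [7]
2 -> fault, frames [7, 2]
9 -> fault, frames [7, 2, 9]
3 -> fault, frames [7, 2, 9, 3]
7 -> hit
3 -> hit
8 -> fault, evict 2, frames [9, 7, 3, 8]
3 -> hit
9 -> hit
8 -> hit
9 -> hit
2 -> fault, evict 7, frames [3, 8, 9, 2]
Page faults: 6.

6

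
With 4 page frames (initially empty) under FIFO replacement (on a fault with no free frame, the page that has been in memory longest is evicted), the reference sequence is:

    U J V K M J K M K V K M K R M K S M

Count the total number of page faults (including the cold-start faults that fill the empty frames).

U: fault, frames [U]
J: fault, frames [U, J]
V: fault, frames [U, J, V]
K: fault, frames [U, J, V, K]
M: fault, evict U, frames [J, V, K, M]
J: hit
K: hit
M: hit
K: hit
V: hit
K: hit
M: hit
K: hit
R: fault, evict J, frames [V, K, M, R]
M: hit
K: hit
S: fault, evict V, frames [K, M, R, S]
M: hit
Page faults: 7.

7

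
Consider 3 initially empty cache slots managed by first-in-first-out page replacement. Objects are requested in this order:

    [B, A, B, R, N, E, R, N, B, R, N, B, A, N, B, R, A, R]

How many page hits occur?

7

B → fault, frames [B]
A → fault, frames [B, A]
B → hit
R → fault, frames [B, A, R]
N → fault, evict B, frames [A, R, N]
E → fault, evict A, frames [R, N, E]
R → hit
N → hit
B → fault, evict R, frames [N, E, B]
R → fault, evict N, frames [E, B, R]
N → fault, evict E, frames [B, R, N]
B → hit
A → fault, evict B, frames [R, N, A]
N → hit
B → fault, evict R, frames [N, A, B]
R → fault, evict N, frames [A, B, R]
A → hit
R → hit
Hits: 7.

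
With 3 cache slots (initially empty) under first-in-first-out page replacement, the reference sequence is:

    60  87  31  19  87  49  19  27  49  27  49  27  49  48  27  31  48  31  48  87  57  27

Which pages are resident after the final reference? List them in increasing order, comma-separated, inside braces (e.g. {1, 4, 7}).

60 -> fault, frames [60]
87 -> fault, frames [60, 87]
31 -> fault, frames [60, 87, 31]
19 -> fault, evict 60, frames [87, 31, 19]
87 -> hit
49 -> fault, evict 87, frames [31, 19, 49]
19 -> hit
27 -> fault, evict 31, frames [19, 49, 27]
49 -> hit
27 -> hit
49 -> hit
27 -> hit
49 -> hit
48 -> fault, evict 19, frames [49, 27, 48]
27 -> hit
31 -> fault, evict 49, frames [27, 48, 31]
48 -> hit
31 -> hit
48 -> hit
87 -> fault, evict 27, frames [48, 31, 87]
57 -> fault, evict 48, frames [31, 87, 57]
27 -> fault, evict 31, frames [87, 57, 27]

{27, 57, 87}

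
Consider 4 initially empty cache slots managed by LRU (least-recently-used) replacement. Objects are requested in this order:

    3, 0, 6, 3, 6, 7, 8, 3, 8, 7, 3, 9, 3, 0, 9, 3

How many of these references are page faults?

3 -> miss, frames (3)
0 -> miss, frames (3 0)
6 -> miss, frames (3 0 6)
3 -> hit
6 -> hit
7 -> miss, frames (0 3 6 7)
8 -> miss, evict 0, frames (3 6 7 8)
3 -> hit
8 -> hit
7 -> hit
3 -> hit
9 -> miss, evict 6, frames (8 7 3 9)
3 -> hit
0 -> miss, evict 8, frames (7 9 3 0)
9 -> hit
3 -> hit
Page faults: 7.

7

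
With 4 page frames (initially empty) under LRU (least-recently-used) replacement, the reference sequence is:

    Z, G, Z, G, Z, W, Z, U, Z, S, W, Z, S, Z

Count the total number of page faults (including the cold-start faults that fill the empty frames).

Z: miss, frames {Z}
G: miss, frames {Z,G}
Z: hit
G: hit
Z: hit
W: miss, frames {G,Z,W}
Z: hit
U: miss, frames {G,W,Z,U}
Z: hit
S: miss, evict G, frames {W,U,Z,S}
W: hit
Z: hit
S: hit
Z: hit
Page faults: 5.

5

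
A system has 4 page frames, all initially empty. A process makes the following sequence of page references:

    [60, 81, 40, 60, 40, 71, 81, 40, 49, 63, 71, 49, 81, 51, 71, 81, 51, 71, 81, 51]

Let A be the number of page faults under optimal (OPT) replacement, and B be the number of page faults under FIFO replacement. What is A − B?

-2

Under OPT: F F F . . F . . F F . . . F . . . . . . → 7 faults.
Under FIFO: F F F . . F . . F F . . F F F . . . . . → 9 faults.
A − B = 7 − 9 = -2.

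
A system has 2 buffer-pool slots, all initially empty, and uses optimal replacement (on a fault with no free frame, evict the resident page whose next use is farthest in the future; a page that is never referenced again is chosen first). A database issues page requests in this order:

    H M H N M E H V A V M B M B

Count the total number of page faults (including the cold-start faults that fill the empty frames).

H -> miss, frames {H}
M -> miss, frames {H,M}
H -> hit
N -> miss, evict H, frames {M,N}
M -> hit
E -> miss, evict N, frames {M,E}
H -> miss, evict E, frames {M,H}
V -> miss, evict H, frames {M,V}
A -> miss, evict M, frames {V,A}
V -> hit
M -> miss, evict A, frames {V,M}
B -> miss, evict V, frames {M,B}
M -> hit
B -> hit
Page faults: 9.

9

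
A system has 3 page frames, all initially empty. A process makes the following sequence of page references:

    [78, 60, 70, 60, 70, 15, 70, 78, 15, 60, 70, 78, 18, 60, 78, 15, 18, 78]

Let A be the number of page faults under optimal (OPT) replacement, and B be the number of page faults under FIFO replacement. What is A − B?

-3

Under OPT: F F F . . F . . . F . . F . . F . . → 7 faults.
Under FIFO: F F F . . F . F . F F . F . F F . . → 10 faults.
A − B = 7 − 10 = -3.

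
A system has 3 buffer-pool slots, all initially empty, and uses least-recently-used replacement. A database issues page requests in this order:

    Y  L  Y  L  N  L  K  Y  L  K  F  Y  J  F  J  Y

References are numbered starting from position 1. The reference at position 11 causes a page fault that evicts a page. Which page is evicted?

Y

pos 1: Y -> miss, frames [Y]
pos 2: L -> miss, frames [Y, L]
pos 3: Y -> hit
pos 4: L -> hit
pos 5: N -> miss, frames [Y, L, N]
pos 6: L -> hit
pos 7: K -> miss, evict Y, frames [N, L, K]
pos 8: Y -> miss, evict N, frames [L, K, Y]
pos 9: L -> hit
pos 10: K -> hit
pos 11: F -> miss, evict Y, frames [L, K, F]
At position 11, page Y is evicted.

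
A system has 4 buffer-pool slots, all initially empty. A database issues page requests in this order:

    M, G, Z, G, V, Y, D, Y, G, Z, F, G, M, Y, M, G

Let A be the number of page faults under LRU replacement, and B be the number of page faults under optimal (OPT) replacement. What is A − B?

Under LRU: F F F . F F F . . F F . F F . . → 10 faults.
Under OPT: F F F . F F F . . . F . F . . . → 8 faults.
A − B = 10 − 8 = 2.

2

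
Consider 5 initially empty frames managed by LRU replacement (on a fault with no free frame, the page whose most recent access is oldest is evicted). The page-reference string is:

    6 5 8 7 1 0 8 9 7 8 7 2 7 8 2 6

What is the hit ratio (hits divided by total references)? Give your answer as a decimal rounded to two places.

0.44

6 -> miss, frames {6}
5 -> miss, frames {6,5}
8 -> miss, frames {6,5,8}
7 -> miss, frames {6,5,8,7}
1 -> miss, frames {6,5,8,7,1}
0 -> miss, evict 6, frames {5,8,7,1,0}
8 -> hit
9 -> miss, evict 5, frames {7,1,0,8,9}
7 -> hit
8 -> hit
7 -> hit
2 -> miss, evict 1, frames {0,9,8,7,2}
7 -> hit
8 -> hit
2 -> hit
6 -> miss, evict 0, frames {9,7,8,2,6}
Hits: 7 of 16 references → 7/16 = 0.4375.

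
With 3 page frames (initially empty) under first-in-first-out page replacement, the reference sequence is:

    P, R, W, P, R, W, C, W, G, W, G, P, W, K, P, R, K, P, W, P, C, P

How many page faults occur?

12

P: miss, frames {P}
R: miss, frames {P,R}
W: miss, frames {P,R,W}
P: hit
R: hit
W: hit
C: miss, evict P, frames {R,W,C}
W: hit
G: miss, evict R, frames {W,C,G}
W: hit
G: hit
P: miss, evict W, frames {C,G,P}
W: miss, evict C, frames {G,P,W}
K: miss, evict G, frames {P,W,K}
P: hit
R: miss, evict P, frames {W,K,R}
K: hit
P: miss, evict W, frames {K,R,P}
W: miss, evict K, frames {R,P,W}
P: hit
C: miss, evict R, frames {P,W,C}
P: hit
Page faults: 12.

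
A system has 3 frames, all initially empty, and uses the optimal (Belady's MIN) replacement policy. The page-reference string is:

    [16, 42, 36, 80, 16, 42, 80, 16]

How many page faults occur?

16 → miss, frames (16)
42 → miss, frames (16 42)
36 → miss, frames (16 42 36)
80 → miss, evict 36, frames (16 42 80)
16 → hit
42 → hit
80 → hit
16 → hit
Page faults: 4.

4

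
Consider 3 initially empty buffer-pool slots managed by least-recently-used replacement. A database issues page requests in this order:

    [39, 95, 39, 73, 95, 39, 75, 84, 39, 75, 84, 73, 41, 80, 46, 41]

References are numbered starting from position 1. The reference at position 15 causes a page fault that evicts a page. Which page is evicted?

pos 1: 39 → miss, frames {39}
pos 2: 95 → miss, frames {39,95}
pos 3: 39 → hit
pos 4: 73 → miss, frames {95,39,73}
pos 5: 95 → hit
pos 6: 39 → hit
pos 7: 75 → miss, evict 73, frames {95,39,75}
pos 8: 84 → miss, evict 95, frames {39,75,84}
pos 9: 39 → hit
pos 10: 75 → hit
pos 11: 84 → hit
pos 12: 73 → miss, evict 39, frames {75,84,73}
pos 13: 41 → miss, evict 75, frames {84,73,41}
pos 14: 80 → miss, evict 84, frames {73,41,80}
pos 15: 46 → miss, evict 73, frames {41,80,46}
At position 15, page 73 is evicted.

73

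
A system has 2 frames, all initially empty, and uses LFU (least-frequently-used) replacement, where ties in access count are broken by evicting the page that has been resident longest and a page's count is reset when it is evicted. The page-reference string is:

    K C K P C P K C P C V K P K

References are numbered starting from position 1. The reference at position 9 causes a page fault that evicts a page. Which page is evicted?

C

pos 1: K -> fault, frames [K]
pos 2: C -> fault, frames [K, C]
pos 3: K -> hit
pos 4: P -> fault, evict C, frames [K, P]
pos 5: C -> fault, evict P, frames [K, C]
pos 6: P -> fault, evict C, frames [K, P]
pos 7: K -> hit
pos 8: C -> fault, evict P, frames [K, C]
pos 9: P -> fault, evict C, frames [K, P]
At position 9, page C is evicted.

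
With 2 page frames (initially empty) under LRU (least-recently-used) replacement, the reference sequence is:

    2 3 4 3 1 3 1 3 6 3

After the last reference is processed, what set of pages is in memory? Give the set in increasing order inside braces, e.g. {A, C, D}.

{3, 6}

2: miss, frames (2)
3: miss, frames (2 3)
4: miss, evict 2, frames (3 4)
3: hit
1: miss, evict 4, frames (3 1)
3: hit
1: hit
3: hit
6: miss, evict 1, frames (3 6)
3: hit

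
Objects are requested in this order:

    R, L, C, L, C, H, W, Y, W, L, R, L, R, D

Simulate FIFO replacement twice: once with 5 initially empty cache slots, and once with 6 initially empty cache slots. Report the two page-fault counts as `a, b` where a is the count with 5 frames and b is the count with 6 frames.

9, 7

5 frames: F F F . . F F F . . F F . F → 9 faults.
6 frames: F F F . . F F F . . . . . F → 7 faults.
7 < 9: adding a frame reduced faults, as is typical.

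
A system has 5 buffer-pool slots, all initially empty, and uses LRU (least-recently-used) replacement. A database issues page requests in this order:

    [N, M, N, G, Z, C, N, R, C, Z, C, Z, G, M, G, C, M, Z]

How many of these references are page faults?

7

N: miss, frames {N}
M: miss, frames {N,M}
N: hit
G: miss, frames {M,N,G}
Z: miss, frames {M,N,G,Z}
C: miss, frames {M,N,G,Z,C}
N: hit
R: miss, evict M, frames {G,Z,C,N,R}
C: hit
Z: hit
C: hit
Z: hit
G: hit
M: miss, evict N, frames {R,C,Z,G,M}
G: hit
C: hit
M: hit
Z: hit
Page faults: 7.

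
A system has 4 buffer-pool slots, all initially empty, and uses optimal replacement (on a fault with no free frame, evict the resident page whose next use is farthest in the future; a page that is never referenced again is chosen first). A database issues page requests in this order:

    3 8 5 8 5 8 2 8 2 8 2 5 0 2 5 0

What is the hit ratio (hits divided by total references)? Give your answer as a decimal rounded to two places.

0.69

3 → miss, frames {3}
8 → miss, frames {3,8}
5 → miss, frames {3,8,5}
8 → hit
5 → hit
8 → hit
2 → miss, frames {3,8,5,2}
8 → hit
2 → hit
8 → hit
2 → hit
5 → hit
0 → miss, evict 8, frames {3,5,2,0}
2 → hit
5 → hit
0 → hit
Hits: 11 of 16 references → 11/16 = 0.6875.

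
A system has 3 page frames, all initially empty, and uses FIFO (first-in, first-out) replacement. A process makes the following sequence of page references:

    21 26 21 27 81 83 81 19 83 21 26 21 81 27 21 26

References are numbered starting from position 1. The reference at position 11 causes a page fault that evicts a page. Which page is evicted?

83

pos 1: 21 -> miss, frames [21]
pos 2: 26 -> miss, frames [21, 26]
pos 3: 21 -> hit
pos 4: 27 -> miss, frames [21, 26, 27]
pos 5: 81 -> miss, evict 21, frames [26, 27, 81]
pos 6: 83 -> miss, evict 26, frames [27, 81, 83]
pos 7: 81 -> hit
pos 8: 19 -> miss, evict 27, frames [81, 83, 19]
pos 9: 83 -> hit
pos 10: 21 -> miss, evict 81, frames [83, 19, 21]
pos 11: 26 -> miss, evict 83, frames [19, 21, 26]
At position 11, page 83 is evicted.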